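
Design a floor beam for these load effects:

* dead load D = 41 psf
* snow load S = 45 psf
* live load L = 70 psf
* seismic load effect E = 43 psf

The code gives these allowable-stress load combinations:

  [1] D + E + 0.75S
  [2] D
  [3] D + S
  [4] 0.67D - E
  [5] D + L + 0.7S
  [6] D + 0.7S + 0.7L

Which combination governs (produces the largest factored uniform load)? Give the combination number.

Combination 5

[1] 1.0(41) + 1.0(43) + 0.75(45) = 41.0 + 43.0 + 33.8 = 117.8
[2] 1.0(41) = 41.0
[3] 1.0(41) + 1.0(45) = 41.0 + 45.0 = 86.0
[4] 0.67(41) - 1.0(43) = 27.5 - 43.0 = -15.5
[5] 1.0(41) + 1.0(70) + 0.7(45) = 41.0 + 70.0 + 31.5 = 142.5
[6] 1.0(41) + 0.7(45) + 0.7(70) = 41.0 + 31.5 + 49.0 = 121.5
The largest value is 142.5 psf from combination 5.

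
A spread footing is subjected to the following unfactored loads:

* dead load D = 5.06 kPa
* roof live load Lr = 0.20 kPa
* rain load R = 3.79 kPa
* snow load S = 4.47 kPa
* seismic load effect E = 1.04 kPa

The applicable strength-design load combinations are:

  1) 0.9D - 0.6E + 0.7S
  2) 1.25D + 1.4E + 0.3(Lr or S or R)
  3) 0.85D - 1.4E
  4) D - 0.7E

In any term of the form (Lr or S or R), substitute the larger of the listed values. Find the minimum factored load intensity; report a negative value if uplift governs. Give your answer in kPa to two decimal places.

(Lr or S or R) → S = 4.47 kPa.
1) 0.9(5.06) - 0.6(1.04) + 0.7(4.47) = 4.55 - 0.62 + 3.13 = 7.06
2) 1.25(5.06) + 1.4(1.04) + 0.3(4.47) = 9.12
3) 0.85(5.06) - 1.4(1.04) = 2.85
4) 1.0(5.06) - 0.7(1.04) = 5.06 - 0.73 = 4.33
Combination 3 gives the minimum: 2.85 kPa.

2.85 kPa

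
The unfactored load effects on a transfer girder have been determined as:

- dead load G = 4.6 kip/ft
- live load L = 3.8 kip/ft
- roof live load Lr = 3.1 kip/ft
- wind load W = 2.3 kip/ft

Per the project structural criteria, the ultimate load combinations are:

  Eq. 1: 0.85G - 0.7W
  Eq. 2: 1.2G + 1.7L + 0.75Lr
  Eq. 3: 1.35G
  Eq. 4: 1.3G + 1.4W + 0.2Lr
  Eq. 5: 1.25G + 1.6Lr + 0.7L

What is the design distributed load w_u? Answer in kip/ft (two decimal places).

14.31 kip/ft

Eq. 1: 0.85(4.6) - 0.7(2.3) = 2.30
Eq. 2: 1.2(4.6) + 1.7(3.8) + 0.75(3.1) = 14.31
Eq. 3: 1.35(4.6) = 6.21
Eq. 4: 1.3(4.6) + 1.4(2.3) + 0.2(3.1) = 9.82
Eq. 5: 1.25(4.6) + 1.6(3.1) + 0.7(3.8) = 13.37
Maximum is from combination 2.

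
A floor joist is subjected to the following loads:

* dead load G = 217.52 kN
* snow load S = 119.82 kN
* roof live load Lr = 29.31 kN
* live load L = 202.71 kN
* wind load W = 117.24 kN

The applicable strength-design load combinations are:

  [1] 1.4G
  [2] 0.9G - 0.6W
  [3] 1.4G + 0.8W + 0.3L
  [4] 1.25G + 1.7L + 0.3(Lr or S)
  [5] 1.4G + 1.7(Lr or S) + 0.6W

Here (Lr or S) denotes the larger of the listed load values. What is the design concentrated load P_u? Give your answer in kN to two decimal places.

652.45 kN

(Lr or S) → S = 119.82 kN.
[1] 1.4(217.52) = 304.53
[2] 0.9(217.52) - 0.6(117.24) = 125.42
[3] 1.4(217.52) + 0.8(117.24) + 0.3(202.71) = 304.53 + 93.79 + 60.81 = 459.13
[4] 1.25(217.52) + 1.7(202.71) + 0.3(119.82) = 652.45
[5] 1.4(217.52) + 1.7(119.82) + 0.6(117.24) = 578.57
Maximum is from combination 4.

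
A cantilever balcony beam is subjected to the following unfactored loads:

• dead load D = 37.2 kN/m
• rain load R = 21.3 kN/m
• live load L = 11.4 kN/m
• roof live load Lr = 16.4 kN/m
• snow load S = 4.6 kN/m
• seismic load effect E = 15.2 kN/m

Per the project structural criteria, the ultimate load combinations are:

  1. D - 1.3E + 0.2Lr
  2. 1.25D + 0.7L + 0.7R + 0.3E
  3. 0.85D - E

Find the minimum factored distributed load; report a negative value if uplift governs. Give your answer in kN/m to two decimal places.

1. 1.0(37.2) - 1.3(15.2) + 0.2(16.4) = 37.20 - 19.76 + 3.28 = 20.72
2. 1.25(37.2) + 0.7(11.4) + 0.7(21.3) + 0.3(15.2) = 46.50 + 7.98 + 14.91 + 4.56 = 73.95
3. 0.85(37.2) - 1.0(15.2) = 31.62 - 15.20 = 16.42
Combination 3 gives the minimum: 16.42 kN/m.

16.42 kN/m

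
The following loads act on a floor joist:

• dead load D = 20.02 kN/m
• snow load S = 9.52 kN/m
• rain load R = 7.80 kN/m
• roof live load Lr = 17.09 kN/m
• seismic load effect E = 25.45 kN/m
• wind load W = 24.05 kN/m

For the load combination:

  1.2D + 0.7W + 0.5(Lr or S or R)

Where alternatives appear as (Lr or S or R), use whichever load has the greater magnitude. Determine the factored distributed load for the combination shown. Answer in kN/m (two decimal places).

49.40 kN/m

(Lr or S or R) → Lr = 17.09 kN/m.
1.2(20.02) + 0.7(24.05) + 0.5(17.09) = 49.40
w_u = 49.40 kN/m.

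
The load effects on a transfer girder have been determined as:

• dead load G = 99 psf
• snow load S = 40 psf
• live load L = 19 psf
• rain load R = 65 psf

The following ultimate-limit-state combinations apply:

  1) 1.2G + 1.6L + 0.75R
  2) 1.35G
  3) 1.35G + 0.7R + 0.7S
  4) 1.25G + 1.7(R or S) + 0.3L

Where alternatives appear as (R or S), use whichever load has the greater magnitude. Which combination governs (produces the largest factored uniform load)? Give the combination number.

Combination 4

(R or S) → R = 65 psf.
1) 1.2(99) + 1.6(19) + 0.75(65) = 197.95
2) 1.35(99) = 133.65
3) 1.35(99) + 0.7(65) + 0.7(40) = 207.15
4) 1.25(99) + 1.7(65) + 0.3(19) = 239.95
The largest value is 239.95 psf from combination 4.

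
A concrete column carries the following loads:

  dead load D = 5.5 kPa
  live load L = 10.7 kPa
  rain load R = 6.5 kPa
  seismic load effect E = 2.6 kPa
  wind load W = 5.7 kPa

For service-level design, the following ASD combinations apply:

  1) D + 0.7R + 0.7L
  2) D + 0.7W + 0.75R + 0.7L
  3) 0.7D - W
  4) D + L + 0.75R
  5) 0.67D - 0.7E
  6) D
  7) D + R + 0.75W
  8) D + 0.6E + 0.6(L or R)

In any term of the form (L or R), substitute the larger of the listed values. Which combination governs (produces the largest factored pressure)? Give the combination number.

Combination 2

(L or R) → L = 10.7 kPa.
1) 1.0(5.5) + 0.7(6.5) + 0.7(10.7) = 5.50 + 4.55 + 7.49 = 17.54
2) 1.0(5.5) + 0.7(5.7) + 0.75(6.5) + 0.7(10.7) = 5.50 + 3.99 + 4.88 + 7.49 = 21.86
3) 0.7(5.5) - 1.0(5.7) = 3.85 - 5.70 = -1.85
4) 1.0(5.5) + 1.0(10.7) + 0.75(6.5) = 5.50 + 10.70 + 4.88 = 21.08
5) 0.67(5.5) - 0.7(2.6) = 3.69 - 1.82 = 1.87
6) 1.0(5.5) = 5.50
7) 1.0(5.5) + 1.0(6.5) + 0.75(5.7) = 5.50 + 6.50 + 4.28 = 16.28
8) 1.0(5.5) + 0.6(2.6) + 0.6(10.7) = 5.50 + 1.56 + 6.42 = 13.48
The largest value is 21.86 kPa from combination 2.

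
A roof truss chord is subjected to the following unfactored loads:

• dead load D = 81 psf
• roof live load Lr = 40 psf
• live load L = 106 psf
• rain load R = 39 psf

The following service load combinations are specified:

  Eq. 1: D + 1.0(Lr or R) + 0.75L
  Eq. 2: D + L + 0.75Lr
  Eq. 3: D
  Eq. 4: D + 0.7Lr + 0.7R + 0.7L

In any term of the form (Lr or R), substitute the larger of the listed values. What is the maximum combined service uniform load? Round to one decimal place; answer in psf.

(Lr or R) → Lr = 40 psf.
Eq. 1: 1.0(81) + 1.0(40) + 0.75(106) = 200.5
Eq. 2: 1.0(81) + 1.0(106) + 0.75(40) = 217.0
Eq. 3: 1.0(81) = 81.0
Eq. 4: 1.0(81) + 0.7(40) + 0.7(39) + 0.7(106) = 210.5
Maximum is from combination 2.

217.0 psf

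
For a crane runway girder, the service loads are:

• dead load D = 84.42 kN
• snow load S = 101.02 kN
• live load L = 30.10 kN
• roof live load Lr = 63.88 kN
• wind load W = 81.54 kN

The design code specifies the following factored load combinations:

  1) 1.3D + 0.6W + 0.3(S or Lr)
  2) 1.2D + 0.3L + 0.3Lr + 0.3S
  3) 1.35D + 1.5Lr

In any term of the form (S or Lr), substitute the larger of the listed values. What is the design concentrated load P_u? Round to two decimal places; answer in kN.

(S or Lr) → S = 101.02 kN.
1) 1.3(84.42) + 0.6(81.54) + 0.3(101.02) = 188.98
2) 1.2(84.42) + 0.3(30.10) + 0.3(63.88) + 0.3(101.02) = 159.80
3) 1.35(84.42) + 1.5(63.88) = 209.79
Maximum is from combination 3.

209.79 kN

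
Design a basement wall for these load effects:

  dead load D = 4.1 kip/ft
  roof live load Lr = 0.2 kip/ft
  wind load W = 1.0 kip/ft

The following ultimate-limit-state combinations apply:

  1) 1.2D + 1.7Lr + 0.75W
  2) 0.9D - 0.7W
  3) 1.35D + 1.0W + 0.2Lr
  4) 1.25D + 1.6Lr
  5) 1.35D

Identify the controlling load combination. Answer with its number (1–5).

Combination 3

1) 1.2(4.1) + 1.7(0.2) + 0.75(1.0) = 6.0
2) 0.9(4.1) - 0.7(1.0) = 3.0
3) 1.35(4.1) + 1.0(1.0) + 0.2(0.2) = 6.6
4) 1.25(4.1) + 1.6(0.2) = 5.4
5) 1.35(4.1) = 5.5
The largest value is 6.6 kip/ft from combination 3.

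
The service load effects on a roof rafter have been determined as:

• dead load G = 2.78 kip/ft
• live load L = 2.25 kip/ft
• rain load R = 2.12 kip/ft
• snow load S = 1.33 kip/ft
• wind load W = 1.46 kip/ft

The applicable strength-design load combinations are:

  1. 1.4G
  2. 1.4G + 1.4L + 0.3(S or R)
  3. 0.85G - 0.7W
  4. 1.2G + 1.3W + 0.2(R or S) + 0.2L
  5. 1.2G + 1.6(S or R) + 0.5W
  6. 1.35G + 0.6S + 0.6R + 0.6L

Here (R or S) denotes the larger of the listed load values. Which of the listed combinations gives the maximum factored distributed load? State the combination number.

(S or R) → R = 2.12 kip/ft; (R or S) → R = 2.12 kip/ft.
1. 1.4(2.78) = 3.89
2. 1.4(2.78) + 1.4(2.25) + 0.3(2.12) = 3.89 + 3.15 + 0.64 = 7.68
3. 0.85(2.78) - 0.7(1.46) = 2.36 - 1.02 = 1.34
4. 1.2(2.78) + 1.3(1.46) + 0.2(2.12) + 0.2(2.25) = 3.34 + 1.90 + 0.42 + 0.45 = 6.11
5. 1.2(2.78) + 1.6(2.12) + 0.5(1.46) = 3.34 + 3.39 + 0.73 = 7.46
6. 1.35(2.78) + 0.6(1.33) + 0.6(2.12) + 0.6(2.25) = 3.75 + 0.80 + 1.27 + 1.35 = 7.17
The largest value is 7.68 kip/ft from combination 2.

Combination 2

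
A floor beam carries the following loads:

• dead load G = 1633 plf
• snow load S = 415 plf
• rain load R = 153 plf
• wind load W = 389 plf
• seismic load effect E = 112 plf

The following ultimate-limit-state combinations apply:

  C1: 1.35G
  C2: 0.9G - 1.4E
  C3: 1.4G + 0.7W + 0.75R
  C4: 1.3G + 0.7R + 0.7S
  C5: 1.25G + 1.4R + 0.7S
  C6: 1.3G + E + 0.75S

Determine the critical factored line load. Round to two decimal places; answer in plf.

2673.25 plf

C1: 1.35(1633) = 2204.55
C2: 0.9(1633) - 1.4(112) = 1312.90
C3: 1.4(1633) + 0.7(389) + 0.75(153) = 2673.25
C4: 1.3(1633) + 0.7(153) + 0.7(415) = 2520.50
C5: 1.25(1633) + 1.4(153) + 0.7(415) = 2545.95
C6: 1.3(1633) + 1.0(112) + 0.75(415) = 2546.15
Maximum is from combination 3.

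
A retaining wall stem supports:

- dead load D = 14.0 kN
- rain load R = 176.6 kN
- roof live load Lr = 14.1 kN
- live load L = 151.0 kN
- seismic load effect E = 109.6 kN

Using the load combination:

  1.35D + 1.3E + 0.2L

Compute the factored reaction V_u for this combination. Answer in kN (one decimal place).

1.35(14.0) + 1.3(109.6) + 0.2(151.0) = 191.6
V_u = 191.6 kN.

191.6 kN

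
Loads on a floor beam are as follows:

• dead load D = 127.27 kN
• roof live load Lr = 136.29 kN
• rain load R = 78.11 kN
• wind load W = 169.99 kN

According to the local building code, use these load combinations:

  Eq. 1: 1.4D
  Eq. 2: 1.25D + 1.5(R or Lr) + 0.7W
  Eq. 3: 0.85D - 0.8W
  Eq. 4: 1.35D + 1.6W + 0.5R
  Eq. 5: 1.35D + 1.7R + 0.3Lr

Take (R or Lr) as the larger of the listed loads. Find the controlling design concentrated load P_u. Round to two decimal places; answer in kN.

(R or Lr) → Lr = 136.29 kN.
Eq. 1: 1.4(127.27) = 178.18
Eq. 2: 1.25(127.27) + 1.5(136.29) + 0.7(169.99) = 159.09 + 204.44 + 118.99 = 482.52
Eq. 3: 0.85(127.27) - 0.8(169.99) = 108.18 - 135.99 = -27.81
Eq. 4: 1.35(127.27) + 1.6(169.99) + 0.5(78.11) = 171.81 + 271.98 + 39.06 = 482.85
Eq. 5: 1.35(127.27) + 1.7(78.11) + 0.3(136.29) = 171.81 + 132.79 + 40.89 = 345.49
The controlling combination is 4, giving 482.85 kN.

482.85 kN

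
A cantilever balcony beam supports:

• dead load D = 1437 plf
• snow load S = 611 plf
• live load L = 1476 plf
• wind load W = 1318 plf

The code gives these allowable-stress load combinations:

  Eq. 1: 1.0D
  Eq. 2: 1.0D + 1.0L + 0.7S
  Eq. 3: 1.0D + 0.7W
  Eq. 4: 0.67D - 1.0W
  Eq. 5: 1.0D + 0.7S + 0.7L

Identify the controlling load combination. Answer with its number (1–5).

Eq. 1: 1.0(1437) = 1437.0
Eq. 2: 1.0(1437) + 1.0(1476) + 0.7(611) = 3340.7
Eq. 3: 1.0(1437) + 0.7(1318) = 2359.6
Eq. 4: 0.67(1437) - 1.0(1318) = -355.2
Eq. 5: 1.0(1437) + 0.7(611) + 0.7(1476) = 2897.9
The largest value is 3340.7 plf from combination 2.

Combination 2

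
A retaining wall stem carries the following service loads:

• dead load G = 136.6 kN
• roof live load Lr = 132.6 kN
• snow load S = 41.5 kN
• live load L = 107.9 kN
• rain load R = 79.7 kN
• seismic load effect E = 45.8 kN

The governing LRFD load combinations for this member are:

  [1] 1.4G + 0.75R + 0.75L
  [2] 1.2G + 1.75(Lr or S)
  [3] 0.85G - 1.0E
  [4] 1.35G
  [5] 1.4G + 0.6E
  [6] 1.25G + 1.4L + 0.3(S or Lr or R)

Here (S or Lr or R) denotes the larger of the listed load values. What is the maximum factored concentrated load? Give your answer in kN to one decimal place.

(Lr or S) → Lr = 132.6 kN; (S or Lr or R) → Lr = 132.6 kN.
[1] 1.4(136.6) + 0.75(79.7) + 0.75(107.9) = 331.9
[2] 1.2(136.6) + 1.75(132.6) = 396.0
[3] 0.85(136.6) - 1.0(45.8) = 70.3
[4] 1.35(136.6) = 184.4
[5] 1.4(136.6) + 0.6(45.8) = 218.7
[6] 1.25(136.6) + 1.4(107.9) + 0.3(132.6) = 361.6
Combination 2 governs: P_u = 396.0 kN.

396.0 kN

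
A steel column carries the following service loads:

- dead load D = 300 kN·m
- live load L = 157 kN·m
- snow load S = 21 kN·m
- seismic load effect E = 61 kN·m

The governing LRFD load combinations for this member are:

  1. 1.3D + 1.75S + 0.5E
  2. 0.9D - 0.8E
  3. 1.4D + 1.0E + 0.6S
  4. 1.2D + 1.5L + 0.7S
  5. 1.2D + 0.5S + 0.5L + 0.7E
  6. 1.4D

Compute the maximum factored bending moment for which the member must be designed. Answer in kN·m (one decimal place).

1. 1.3(300) + 1.75(21) + 0.5(61) = 390.0 + 36.8 + 30.5 = 457.3
2. 0.9(300) - 0.8(61) = 270.0 - 48.8 = 221.2
3. 1.4(300) + 1.0(61) + 0.6(21) = 420.0 + 61.0 + 12.6 = 493.6
4. 1.2(300) + 1.5(157) + 0.7(21) = 360.0 + 235.5 + 14.7 = 610.2
5. 1.2(300) + 0.5(21) + 0.5(157) + 0.7(61) = 360.0 + 10.5 + 78.5 + 42.7 = 491.7
6. 1.4(300) = 420.0
The controlling combination is 4, giving 610.2 kN·m.

610.2 kN·m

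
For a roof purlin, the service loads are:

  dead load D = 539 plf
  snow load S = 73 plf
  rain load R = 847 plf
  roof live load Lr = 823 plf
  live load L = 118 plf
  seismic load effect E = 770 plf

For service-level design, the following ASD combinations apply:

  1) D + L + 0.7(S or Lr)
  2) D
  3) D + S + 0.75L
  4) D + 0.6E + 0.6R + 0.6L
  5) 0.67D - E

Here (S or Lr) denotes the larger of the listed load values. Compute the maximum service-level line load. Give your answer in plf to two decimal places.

1580.00 plf

(S or Lr) → Lr = 823 plf.
1) 1.0(539) + 1.0(118) + 0.7(823) = 539.00 + 118.00 + 576.10 = 1233.10
2) 1.0(539) = 539.00
3) 1.0(539) + 1.0(73) + 0.75(118) = 539.00 + 73.00 + 88.50 = 700.50
4) 1.0(539) + 0.6(770) + 0.6(847) + 0.6(118) = 539.00 + 462.00 + 508.20 + 70.80 = 1580.00
5) 0.67(539) - 1.0(770) = 361.13 - 770.00 = -408.87
Maximum is from combination 4.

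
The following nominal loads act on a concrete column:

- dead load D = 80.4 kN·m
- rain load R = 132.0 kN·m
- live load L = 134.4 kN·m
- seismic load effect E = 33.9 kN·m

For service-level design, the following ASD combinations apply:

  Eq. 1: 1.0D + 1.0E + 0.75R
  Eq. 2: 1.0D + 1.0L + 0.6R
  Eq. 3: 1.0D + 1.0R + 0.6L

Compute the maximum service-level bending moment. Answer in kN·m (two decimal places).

294.00 kN·m

Eq. 1: 1.0(80.4) + 1.0(33.9) + 0.75(132.0) = 80.40 + 33.90 + 99.00 = 213.30
Eq. 2: 1.0(80.4) + 1.0(134.4) + 0.6(132.0) = 80.40 + 134.40 + 79.20 = 294.00
Eq. 3: 1.0(80.4) + 1.0(132.0) + 0.6(134.4) = 80.40 + 132.00 + 80.64 = 293.04
Maximum is from combination 2.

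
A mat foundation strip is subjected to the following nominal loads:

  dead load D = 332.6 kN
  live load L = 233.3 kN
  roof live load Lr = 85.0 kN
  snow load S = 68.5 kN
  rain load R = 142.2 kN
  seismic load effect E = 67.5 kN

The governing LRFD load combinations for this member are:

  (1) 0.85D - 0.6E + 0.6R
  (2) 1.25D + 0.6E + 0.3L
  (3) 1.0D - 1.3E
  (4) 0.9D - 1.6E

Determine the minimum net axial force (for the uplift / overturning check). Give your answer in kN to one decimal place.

191.3 kN

(1) 0.85(332.6) - 0.6(67.5) + 0.6(142.2) = 282.7 - 40.5 + 85.3 = 327.5
(2) 1.25(332.6) + 0.6(67.5) + 0.3(233.3) = 526.2
(3) 1.0(332.6) - 1.3(67.5) = 244.9
(4) 0.9(332.6) - 1.6(67.5) = 299.3 - 108.0 = 191.3
Combination 4 gives the minimum: 191.3 kN.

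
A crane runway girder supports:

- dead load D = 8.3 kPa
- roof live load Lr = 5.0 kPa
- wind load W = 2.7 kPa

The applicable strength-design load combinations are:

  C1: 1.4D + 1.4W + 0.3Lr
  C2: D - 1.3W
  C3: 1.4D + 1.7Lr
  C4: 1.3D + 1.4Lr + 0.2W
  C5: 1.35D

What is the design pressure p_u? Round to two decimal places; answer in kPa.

C1: 1.4(8.3) + 1.4(2.7) + 0.3(5.0) = 11.62 + 3.78 + 1.50 = 16.90
C2: 1.0(8.3) - 1.3(2.7) = 8.30 - 3.51 = 4.79
C3: 1.4(8.3) + 1.7(5.0) = 11.62 + 8.50 = 20.12
C4: 1.3(8.3) + 1.4(5.0) + 0.2(2.7) = 10.79 + 7.00 + 0.54 = 18.33
C5: 1.35(8.3) = 11.21
The controlling combination is 3, giving 20.12 kPa.

20.12 kPa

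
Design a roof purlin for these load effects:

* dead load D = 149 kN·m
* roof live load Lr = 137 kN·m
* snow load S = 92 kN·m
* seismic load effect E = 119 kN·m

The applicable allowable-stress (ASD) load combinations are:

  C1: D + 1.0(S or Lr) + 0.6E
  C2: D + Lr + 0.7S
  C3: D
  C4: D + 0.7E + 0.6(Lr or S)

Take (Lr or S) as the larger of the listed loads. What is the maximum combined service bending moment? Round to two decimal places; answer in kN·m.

(S or Lr) → Lr = 137 kN·m; (Lr or S) → Lr = 137 kN·m.
C1: 1.0(149) + 1.0(137) + 0.6(119) = 149.00 + 137.00 + 71.40 = 357.40
C2: 1.0(149) + 1.0(137) + 0.7(92) = 149.00 + 137.00 + 64.40 = 350.40
C3: 1.0(149) = 149.00
C4: 1.0(149) + 0.7(119) + 0.6(137) = 149.00 + 83.30 + 82.20 = 314.50
The controlling combination is 1, giving 357.40 kN·m.

357.40 kN·m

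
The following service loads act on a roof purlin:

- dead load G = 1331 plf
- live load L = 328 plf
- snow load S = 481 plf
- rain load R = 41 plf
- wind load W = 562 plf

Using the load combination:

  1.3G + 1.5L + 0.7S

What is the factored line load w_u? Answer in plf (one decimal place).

1.3(1331) + 1.5(328) + 0.7(481) = 2559.0
w_u = 2559.0 plf.

2559.0 plf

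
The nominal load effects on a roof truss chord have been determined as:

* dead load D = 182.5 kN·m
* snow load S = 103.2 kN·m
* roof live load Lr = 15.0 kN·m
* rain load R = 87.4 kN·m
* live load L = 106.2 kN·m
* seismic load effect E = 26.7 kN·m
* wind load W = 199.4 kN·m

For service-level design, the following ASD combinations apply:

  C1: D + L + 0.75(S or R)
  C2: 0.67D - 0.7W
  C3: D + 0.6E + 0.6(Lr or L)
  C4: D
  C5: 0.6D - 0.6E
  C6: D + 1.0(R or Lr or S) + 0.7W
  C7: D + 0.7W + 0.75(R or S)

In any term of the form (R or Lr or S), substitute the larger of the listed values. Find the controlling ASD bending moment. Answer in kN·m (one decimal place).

(S or R) → S = 103.2 kN·m; (Lr or L) → L = 106.2 kN·m; (R or Lr or S) → S = 103.2 kN·m; (R or S) → S = 103.2 kN·m.
C1: 1.0(182.5) + 1.0(106.2) + 0.75(103.2) = 366.1
C2: 0.67(182.5) - 0.7(199.4) = -17.3
C3: 1.0(182.5) + 0.6(26.7) + 0.6(106.2) = 262.2
C4: 1.0(182.5) = 182.5
C5: 0.6(182.5) - 0.6(26.7) = 93.5
C6: 1.0(182.5) + 1.0(103.2) + 0.7(199.4) = 425.3
C7: 1.0(182.5) + 0.7(199.4) + 0.75(103.2) = 399.5
The controlling combination is 6, giving 425.3 kN·m.

425.3 kN·m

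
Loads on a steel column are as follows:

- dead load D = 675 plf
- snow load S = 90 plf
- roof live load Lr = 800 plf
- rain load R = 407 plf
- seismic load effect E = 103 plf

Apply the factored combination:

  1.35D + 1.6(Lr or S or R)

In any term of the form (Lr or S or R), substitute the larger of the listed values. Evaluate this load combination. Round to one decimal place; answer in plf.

(Lr or S or R) → Lr = 800 plf.
1.35(675) + 1.6(800) = 911.3 + 1280.0 = 2191.3
w_u = 2191.3 plf.

2191.3 plf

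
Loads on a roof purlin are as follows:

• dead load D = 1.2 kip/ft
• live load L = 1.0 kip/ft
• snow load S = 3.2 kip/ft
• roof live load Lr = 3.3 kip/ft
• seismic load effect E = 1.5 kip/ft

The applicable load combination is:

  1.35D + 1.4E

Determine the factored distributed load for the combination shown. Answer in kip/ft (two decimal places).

1.35(1.2) + 1.4(1.5) = 3.72
w_u = 3.72 kip/ft.

3.72 kip/ft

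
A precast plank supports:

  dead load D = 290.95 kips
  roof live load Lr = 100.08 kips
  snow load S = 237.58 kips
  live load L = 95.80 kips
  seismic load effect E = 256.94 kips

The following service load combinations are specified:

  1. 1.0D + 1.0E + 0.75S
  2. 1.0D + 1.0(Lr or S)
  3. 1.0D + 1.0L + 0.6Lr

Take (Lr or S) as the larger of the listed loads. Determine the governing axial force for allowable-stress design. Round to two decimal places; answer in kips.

(Lr or S) → S = 237.58 kips.
1. 1.0(290.95) + 1.0(256.94) + 0.75(237.58) = 290.95 + 256.94 + 178.19 = 726.08
2. 1.0(290.95) + 1.0(237.58) = 290.95 + 237.58 = 528.53
3. 1.0(290.95) + 1.0(95.80) + 0.6(100.08) = 290.95 + 95.80 + 60.05 = 446.80
Maximum is from combination 1.

726.08 kips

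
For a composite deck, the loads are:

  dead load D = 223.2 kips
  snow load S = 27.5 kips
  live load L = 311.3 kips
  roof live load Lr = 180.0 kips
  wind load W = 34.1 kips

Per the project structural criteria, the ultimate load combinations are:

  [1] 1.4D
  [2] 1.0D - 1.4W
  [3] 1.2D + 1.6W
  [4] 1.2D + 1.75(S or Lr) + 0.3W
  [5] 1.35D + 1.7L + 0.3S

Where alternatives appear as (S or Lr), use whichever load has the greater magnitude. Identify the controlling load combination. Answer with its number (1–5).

Combination 5

(S or Lr) → Lr = 180.0 kips.
[1] 1.4(223.2) = 312.5
[2] 1.0(223.2) - 1.4(34.1) = 223.2 - 47.7 = 175.5
[3] 1.2(223.2) + 1.6(34.1) = 267.8 + 54.6 = 322.4
[4] 1.2(223.2) + 1.75(180.0) + 0.3(34.1) = 593.1
[5] 1.35(223.2) + 1.7(311.3) + 0.3(27.5) = 301.3 + 529.2 + 8.3 = 838.8
The largest value is 838.8 kips from combination 5.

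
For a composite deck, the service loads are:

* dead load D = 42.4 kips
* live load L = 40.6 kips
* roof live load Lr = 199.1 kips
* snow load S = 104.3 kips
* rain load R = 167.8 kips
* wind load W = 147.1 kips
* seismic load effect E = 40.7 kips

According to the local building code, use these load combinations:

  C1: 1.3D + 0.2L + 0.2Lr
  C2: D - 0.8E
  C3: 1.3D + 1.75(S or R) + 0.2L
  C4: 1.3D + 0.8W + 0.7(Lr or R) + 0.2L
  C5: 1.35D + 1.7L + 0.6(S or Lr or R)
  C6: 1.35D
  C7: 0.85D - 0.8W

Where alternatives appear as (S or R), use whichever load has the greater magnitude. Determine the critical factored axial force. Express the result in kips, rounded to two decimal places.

(S or R) → R = 167.8 kips; (Lr or R) → Lr = 199.1 kips; (S or Lr or R) → Lr = 199.1 kips.
C1: 1.3(42.4) + 0.2(40.6) + 0.2(199.1) = 55.12 + 8.12 + 39.82 = 103.06
C2: 1.0(42.4) - 0.8(40.7) = 42.40 - 32.56 = 9.84
C3: 1.3(42.4) + 1.75(167.8) + 0.2(40.6) = 55.12 + 293.65 + 8.12 = 356.89
C4: 1.3(42.4) + 0.8(147.1) + 0.7(199.1) + 0.2(40.6) = 55.12 + 117.68 + 139.37 + 8.12 = 320.29
C5: 1.35(42.4) + 1.7(40.6) + 0.6(199.1) = 57.24 + 69.02 + 119.46 = 245.72
C6: 1.35(42.4) = 57.24
C7: 0.85(42.4) - 0.8(147.1) = 36.04 - 117.68 = -81.64
Maximum is from combination 3.

356.89 kips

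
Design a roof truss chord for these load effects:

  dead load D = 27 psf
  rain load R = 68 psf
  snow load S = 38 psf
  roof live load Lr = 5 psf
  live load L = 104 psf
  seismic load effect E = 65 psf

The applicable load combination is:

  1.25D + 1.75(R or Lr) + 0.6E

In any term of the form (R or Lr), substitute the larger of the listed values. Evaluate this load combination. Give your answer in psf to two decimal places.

191.75 psf

(R or Lr) → R = 68 psf.
1.25(27) + 1.75(68) + 0.6(65) = 33.75 + 119.00 + 39.00 = 191.75
q_u = 191.75 psf.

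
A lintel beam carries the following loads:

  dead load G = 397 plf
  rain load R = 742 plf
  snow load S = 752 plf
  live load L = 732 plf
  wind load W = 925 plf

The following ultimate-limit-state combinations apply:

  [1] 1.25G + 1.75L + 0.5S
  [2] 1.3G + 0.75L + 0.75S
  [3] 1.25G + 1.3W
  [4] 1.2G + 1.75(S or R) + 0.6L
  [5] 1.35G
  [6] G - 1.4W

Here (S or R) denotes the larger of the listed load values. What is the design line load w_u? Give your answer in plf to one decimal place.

2231.6 plf

(S or R) → S = 752 plf.
[1] 1.25(397) + 1.75(732) + 0.5(752) = 2153.3
[2] 1.3(397) + 0.75(732) + 0.75(752) = 1629.1
[3] 1.25(397) + 1.3(925) = 1698.8
[4] 1.2(397) + 1.75(752) + 0.6(732) = 2231.6
[5] 1.35(397) = 536.0
[6] 1.0(397) - 1.4(925) = -898.0
Maximum is from combination 4.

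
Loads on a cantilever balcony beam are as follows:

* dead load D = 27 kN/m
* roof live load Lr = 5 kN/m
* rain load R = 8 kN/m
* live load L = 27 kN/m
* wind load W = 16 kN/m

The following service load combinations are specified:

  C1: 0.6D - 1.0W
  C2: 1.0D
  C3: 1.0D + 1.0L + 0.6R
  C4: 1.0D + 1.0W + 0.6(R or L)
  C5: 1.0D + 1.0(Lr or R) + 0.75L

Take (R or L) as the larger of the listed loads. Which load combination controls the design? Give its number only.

(R or L) → L = 27 kN/m; (Lr or R) → R = 8 kN/m.
C1: 0.6(27) - 1.0(16) = 16.2 - 16.0 = 0.2
C2: 1.0(27) = 27.0
C3: 1.0(27) + 1.0(27) + 0.6(8) = 27.0 + 27.0 + 4.8 = 58.8
C4: 1.0(27) + 1.0(16) + 0.6(27) = 27.0 + 16.0 + 16.2 = 59.2
C5: 1.0(27) + 1.0(8) + 0.75(27) = 27.0 + 8.0 + 20.3 = 55.3
The largest value is 59.2 kN/m from combination 4.

Combination 4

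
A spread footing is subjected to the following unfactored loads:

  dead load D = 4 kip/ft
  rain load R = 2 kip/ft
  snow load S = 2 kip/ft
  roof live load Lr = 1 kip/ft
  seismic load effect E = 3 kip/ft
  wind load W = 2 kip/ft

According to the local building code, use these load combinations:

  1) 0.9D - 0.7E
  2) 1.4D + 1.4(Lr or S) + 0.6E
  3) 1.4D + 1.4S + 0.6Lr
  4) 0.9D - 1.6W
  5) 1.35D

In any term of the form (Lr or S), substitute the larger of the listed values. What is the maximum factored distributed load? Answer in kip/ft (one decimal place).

10.2 kip/ft

(Lr or S) → S = 2 kip/ft.
1) 0.9(4) - 0.7(3) = 3.6 - 2.1 = 1.5
2) 1.4(4) + 1.4(2) + 0.6(3) = 5.6 + 2.8 + 1.8 = 10.2
3) 1.4(4) + 1.4(2) + 0.6(1) = 5.6 + 2.8 + 0.6 = 9.0
4) 0.9(4) - 1.6(2) = 3.6 - 3.2 = 0.4
5) 1.35(4) = 5.4
Combination 2 governs: w_u = 10.2 kip/ft.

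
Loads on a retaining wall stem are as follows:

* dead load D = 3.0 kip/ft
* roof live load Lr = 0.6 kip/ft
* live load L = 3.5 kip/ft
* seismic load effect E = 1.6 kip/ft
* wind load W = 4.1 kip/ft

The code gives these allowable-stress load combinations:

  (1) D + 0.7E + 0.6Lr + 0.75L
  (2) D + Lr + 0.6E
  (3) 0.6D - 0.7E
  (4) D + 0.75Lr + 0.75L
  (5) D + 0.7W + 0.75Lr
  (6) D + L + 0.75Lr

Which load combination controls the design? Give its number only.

(1) 1.0(3.0) + 0.7(1.6) + 0.6(0.6) + 0.75(3.5) = 3.00 + 1.12 + 0.36 + 2.63 = 7.11
(2) 1.0(3.0) + 1.0(0.6) + 0.6(1.6) = 3.00 + 0.60 + 0.96 = 4.56
(3) 0.6(3.0) - 0.7(1.6) = 1.80 - 1.12 = 0.68
(4) 1.0(3.0) + 0.75(0.6) + 0.75(3.5) = 3.00 + 0.45 + 2.63 = 6.08
(5) 1.0(3.0) + 0.7(4.1) + 0.75(0.6) = 3.00 + 2.87 + 0.45 = 6.32
(6) 1.0(3.0) + 1.0(3.5) + 0.75(0.6) = 3.00 + 3.50 + 0.45 = 6.95
The largest value is 7.11 kip/ft from combination 1.

Combination 1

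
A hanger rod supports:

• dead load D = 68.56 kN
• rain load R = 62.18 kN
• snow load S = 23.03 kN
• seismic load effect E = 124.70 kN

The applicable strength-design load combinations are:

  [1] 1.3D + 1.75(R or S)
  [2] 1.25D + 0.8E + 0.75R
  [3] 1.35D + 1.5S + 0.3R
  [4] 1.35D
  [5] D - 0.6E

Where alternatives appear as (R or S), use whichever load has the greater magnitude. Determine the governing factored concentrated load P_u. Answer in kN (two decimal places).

232.10 kN

(R or S) → R = 62.18 kN.
[1] 1.3(68.56) + 1.75(62.18) = 197.94
[2] 1.25(68.56) + 0.8(124.70) + 0.75(62.18) = 85.70 + 99.76 + 46.64 = 232.10
[3] 1.35(68.56) + 1.5(23.03) + 0.3(62.18) = 92.56 + 34.55 + 18.65 = 145.76
[4] 1.35(68.56) = 92.56
[5] 1.0(68.56) - 0.6(124.70) = 68.56 - 74.82 = -6.26
Maximum is from combination 2.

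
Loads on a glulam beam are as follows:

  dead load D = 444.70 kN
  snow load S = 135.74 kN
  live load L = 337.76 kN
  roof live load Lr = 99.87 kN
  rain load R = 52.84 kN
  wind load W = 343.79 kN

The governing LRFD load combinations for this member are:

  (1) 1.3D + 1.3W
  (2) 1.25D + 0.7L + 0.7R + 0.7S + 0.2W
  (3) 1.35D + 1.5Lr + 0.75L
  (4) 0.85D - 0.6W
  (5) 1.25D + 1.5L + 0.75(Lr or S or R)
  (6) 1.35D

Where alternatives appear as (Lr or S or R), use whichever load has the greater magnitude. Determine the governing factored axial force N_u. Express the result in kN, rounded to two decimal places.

(Lr or S or R) → S = 135.74 kN.
(1) 1.3(444.70) + 1.3(343.79) = 578.11 + 446.93 = 1025.04
(2) 1.25(444.70) + 0.7(337.76) + 0.7(52.84) + 0.7(135.74) + 0.2(343.79) = 993.07
(3) 1.35(444.70) + 1.5(99.87) + 0.75(337.76) = 1003.47
(4) 0.85(444.70) - 0.6(343.79) = 171.72
(5) 1.25(444.70) + 1.5(337.76) + 0.75(135.74) = 1164.32
(6) 1.35(444.70) = 600.35
Maximum is from combination 5.

1164.32 kN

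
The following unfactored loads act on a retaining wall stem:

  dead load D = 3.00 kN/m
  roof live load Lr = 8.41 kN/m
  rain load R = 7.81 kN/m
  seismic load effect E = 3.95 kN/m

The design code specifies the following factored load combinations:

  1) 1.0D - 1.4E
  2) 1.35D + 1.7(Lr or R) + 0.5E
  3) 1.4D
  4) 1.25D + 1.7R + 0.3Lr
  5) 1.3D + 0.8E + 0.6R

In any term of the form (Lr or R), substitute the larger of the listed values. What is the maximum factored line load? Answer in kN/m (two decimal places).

(Lr or R) → Lr = 8.41 kN/m.
1) 1.0(3.00) - 1.4(3.95) = 3.00 - 5.53 = -2.53
2) 1.35(3.00) + 1.7(8.41) + 0.5(3.95) = 20.32
3) 1.4(3.00) = 4.20
4) 1.25(3.00) + 1.7(7.81) + 0.3(8.41) = 3.75 + 13.28 + 2.52 = 19.55
5) 1.3(3.00) + 0.8(3.95) + 0.6(7.81) = 3.90 + 3.16 + 4.69 = 11.75
Combination 2 governs: w_u = 20.32 kN/m.

20.32 kN/m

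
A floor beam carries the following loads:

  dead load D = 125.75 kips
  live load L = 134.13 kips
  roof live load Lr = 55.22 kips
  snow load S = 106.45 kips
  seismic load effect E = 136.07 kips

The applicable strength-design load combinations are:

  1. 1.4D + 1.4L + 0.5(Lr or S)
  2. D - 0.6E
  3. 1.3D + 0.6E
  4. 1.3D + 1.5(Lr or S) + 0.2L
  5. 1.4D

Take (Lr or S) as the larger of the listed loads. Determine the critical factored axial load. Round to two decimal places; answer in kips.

417.06 kips

(Lr or S) → S = 106.45 kips.
1. 1.4(125.75) + 1.4(134.13) + 0.5(106.45) = 176.05 + 187.78 + 53.23 = 417.06
2. 1.0(125.75) - 0.6(136.07) = 125.75 - 81.64 = 44.11
3. 1.3(125.75) + 0.6(136.07) = 163.48 + 81.64 = 245.12
4. 1.3(125.75) + 1.5(106.45) + 0.2(134.13) = 349.98
5. 1.4(125.75) = 176.05
Maximum is from combination 1.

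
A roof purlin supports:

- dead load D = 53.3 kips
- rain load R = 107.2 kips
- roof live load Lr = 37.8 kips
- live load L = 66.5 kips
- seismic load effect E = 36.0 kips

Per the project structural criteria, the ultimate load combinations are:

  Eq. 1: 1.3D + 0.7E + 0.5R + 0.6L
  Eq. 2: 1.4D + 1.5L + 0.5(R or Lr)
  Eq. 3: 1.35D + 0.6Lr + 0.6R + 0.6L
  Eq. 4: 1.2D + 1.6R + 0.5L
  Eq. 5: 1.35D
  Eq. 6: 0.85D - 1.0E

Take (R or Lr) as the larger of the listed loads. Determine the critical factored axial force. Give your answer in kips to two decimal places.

268.73 kips

(R or Lr) → R = 107.2 kips.
Eq. 1: 1.3(53.3) + 0.7(36.0) + 0.5(107.2) + 0.6(66.5) = 69.29 + 25.20 + 53.60 + 39.90 = 187.99
Eq. 2: 1.4(53.3) + 1.5(66.5) + 0.5(107.2) = 74.62 + 99.75 + 53.60 = 227.97
Eq. 3: 1.35(53.3) + 0.6(37.8) + 0.6(107.2) + 0.6(66.5) = 71.96 + 22.68 + 64.32 + 39.90 = 198.86
Eq. 4: 1.2(53.3) + 1.6(107.2) + 0.5(66.5) = 63.96 + 171.52 + 33.25 = 268.73
Eq. 5: 1.35(53.3) = 71.96
Eq. 6: 0.85(53.3) - 1.0(36.0) = 45.31 - 36.00 = 9.31
The controlling combination is 4, giving 268.73 kips.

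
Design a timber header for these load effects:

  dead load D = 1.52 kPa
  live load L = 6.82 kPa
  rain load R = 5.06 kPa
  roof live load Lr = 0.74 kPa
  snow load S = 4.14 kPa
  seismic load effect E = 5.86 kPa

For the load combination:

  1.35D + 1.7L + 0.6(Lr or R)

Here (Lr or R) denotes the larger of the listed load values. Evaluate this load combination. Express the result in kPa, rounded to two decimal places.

(Lr or R) → R = 5.06 kPa.
1.35(1.52) + 1.7(6.82) + 0.6(5.06) = 2.05 + 11.59 + 3.04 = 16.68
p_u = 16.68 kPa.

16.68 kPa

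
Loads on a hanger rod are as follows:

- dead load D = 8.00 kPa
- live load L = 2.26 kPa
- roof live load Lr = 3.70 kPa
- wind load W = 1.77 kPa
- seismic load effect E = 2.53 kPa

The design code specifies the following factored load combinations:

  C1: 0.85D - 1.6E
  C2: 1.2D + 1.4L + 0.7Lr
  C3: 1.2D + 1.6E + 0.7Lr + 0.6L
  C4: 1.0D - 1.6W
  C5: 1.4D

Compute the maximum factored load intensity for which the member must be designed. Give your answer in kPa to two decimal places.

17.59 kPa

C1: 0.85(8.00) - 1.6(2.53) = 6.80 - 4.05 = 2.75
C2: 1.2(8.00) + 1.4(2.26) + 0.7(3.70) = 9.60 + 3.16 + 2.59 = 15.35
C3: 1.2(8.00) + 1.6(2.53) + 0.7(3.70) + 0.6(2.26) = 17.59
C4: 1.0(8.00) - 1.6(1.77) = 8.00 - 2.83 = 5.17
C5: 1.4(8.00) = 11.20
Combination 3 governs: q_u = 17.59 kPa.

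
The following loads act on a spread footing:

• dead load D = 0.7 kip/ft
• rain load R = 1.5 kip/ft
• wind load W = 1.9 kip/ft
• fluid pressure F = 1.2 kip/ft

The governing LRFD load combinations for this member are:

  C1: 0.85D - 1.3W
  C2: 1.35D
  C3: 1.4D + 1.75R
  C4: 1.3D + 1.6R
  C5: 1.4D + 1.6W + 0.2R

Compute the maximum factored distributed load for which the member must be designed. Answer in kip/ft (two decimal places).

4.32 kip/ft

C1: 0.85(0.7) - 1.3(1.9) = -1.88
C2: 1.35(0.7) = 0.95
C3: 1.4(0.7) + 1.75(1.5) = 0.98 + 2.63 = 3.61
C4: 1.3(0.7) + 1.6(1.5) = 0.91 + 2.40 = 3.31
C5: 1.4(0.7) + 1.6(1.9) + 0.2(1.5) = 0.98 + 3.04 + 0.30 = 4.32
The controlling combination is 5, giving 4.32 kip/ft.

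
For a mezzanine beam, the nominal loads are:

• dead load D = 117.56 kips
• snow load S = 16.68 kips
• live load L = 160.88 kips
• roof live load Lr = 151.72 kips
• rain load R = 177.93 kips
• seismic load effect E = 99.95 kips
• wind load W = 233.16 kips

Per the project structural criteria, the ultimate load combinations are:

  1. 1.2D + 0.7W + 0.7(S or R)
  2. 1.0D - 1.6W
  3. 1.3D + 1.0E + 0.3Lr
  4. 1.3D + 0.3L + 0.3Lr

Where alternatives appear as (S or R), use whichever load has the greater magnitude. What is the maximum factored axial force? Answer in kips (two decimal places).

428.84 kips

(S or R) → R = 177.93 kips.
1. 1.2(117.56) + 0.7(233.16) + 0.7(177.93) = 428.84
2. 1.0(117.56) - 1.6(233.16) = 117.56 - 373.06 = -255.50
3. 1.3(117.56) + 1.0(99.95) + 0.3(151.72) = 298.29
4. 1.3(117.56) + 0.3(160.88) + 0.3(151.72) = 152.83 + 48.26 + 45.52 = 246.61
Maximum is from combination 1.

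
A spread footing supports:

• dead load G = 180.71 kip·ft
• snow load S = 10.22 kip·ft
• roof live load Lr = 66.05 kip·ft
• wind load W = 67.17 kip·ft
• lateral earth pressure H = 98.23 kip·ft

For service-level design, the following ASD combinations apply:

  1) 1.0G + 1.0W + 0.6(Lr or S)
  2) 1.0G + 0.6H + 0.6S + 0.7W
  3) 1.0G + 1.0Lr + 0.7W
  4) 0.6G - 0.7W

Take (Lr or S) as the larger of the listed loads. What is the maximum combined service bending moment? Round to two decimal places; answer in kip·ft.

(Lr or S) → Lr = 66.05 kip·ft.
1) 1.0(180.71) + 1.0(67.17) + 0.6(66.05) = 180.71 + 67.17 + 39.63 = 287.51
2) 1.0(180.71) + 0.6(98.23) + 0.6(10.22) + 0.7(67.17) = 180.71 + 58.94 + 6.13 + 47.02 = 292.80
3) 1.0(180.71) + 1.0(66.05) + 0.7(67.17) = 180.71 + 66.05 + 47.02 = 293.78
4) 0.6(180.71) - 0.7(67.17) = 108.43 - 47.02 = 61.41
Maximum is from combination 3.

293.78 kip·ft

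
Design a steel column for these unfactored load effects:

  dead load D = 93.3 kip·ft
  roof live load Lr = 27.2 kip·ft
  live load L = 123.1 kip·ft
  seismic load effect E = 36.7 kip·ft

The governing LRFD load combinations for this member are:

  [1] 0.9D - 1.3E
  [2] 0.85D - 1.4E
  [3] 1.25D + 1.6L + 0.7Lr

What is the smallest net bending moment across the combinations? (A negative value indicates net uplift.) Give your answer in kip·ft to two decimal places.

[1] 0.9(93.3) - 1.3(36.7) = 83.97 - 47.71 = 36.26
[2] 0.85(93.3) - 1.4(36.7) = 79.31 - 51.38 = 27.93
[3] 1.25(93.3) + 1.6(123.1) + 0.7(27.2) = 116.63 + 196.96 + 19.04 = 332.63
Combination 2 gives the minimum: 27.93 kip·ft.

27.93 kip·ft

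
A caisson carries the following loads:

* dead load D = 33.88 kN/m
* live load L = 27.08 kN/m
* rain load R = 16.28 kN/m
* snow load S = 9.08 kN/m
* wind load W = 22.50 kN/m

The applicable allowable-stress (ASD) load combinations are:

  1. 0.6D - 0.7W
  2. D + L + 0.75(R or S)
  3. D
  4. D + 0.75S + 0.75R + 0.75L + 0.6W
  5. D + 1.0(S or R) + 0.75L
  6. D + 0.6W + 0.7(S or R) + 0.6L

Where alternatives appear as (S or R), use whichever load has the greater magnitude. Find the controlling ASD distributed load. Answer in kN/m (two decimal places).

86.71 kN/m

(R or S) → R = 16.28 kN/m; (S or R) → R = 16.28 kN/m.
1. 0.6(33.88) - 0.7(22.50) = 20.33 - 15.75 = 4.58
2. 1.0(33.88) + 1.0(27.08) + 0.75(16.28) = 33.88 + 27.08 + 12.21 = 73.17
3. 1.0(33.88) = 33.88
4. 1.0(33.88) + 0.75(9.08) + 0.75(16.28) + 0.75(27.08) + 0.6(22.50) = 33.88 + 6.81 + 12.21 + 20.31 + 13.50 = 86.71
5. 1.0(33.88) + 1.0(16.28) + 0.75(27.08) = 33.88 + 16.28 + 20.31 = 70.47
6. 1.0(33.88) + 0.6(22.50) + 0.7(16.28) + 0.6(27.08) = 75.02
The controlling combination is 4, giving 86.71 kN/m.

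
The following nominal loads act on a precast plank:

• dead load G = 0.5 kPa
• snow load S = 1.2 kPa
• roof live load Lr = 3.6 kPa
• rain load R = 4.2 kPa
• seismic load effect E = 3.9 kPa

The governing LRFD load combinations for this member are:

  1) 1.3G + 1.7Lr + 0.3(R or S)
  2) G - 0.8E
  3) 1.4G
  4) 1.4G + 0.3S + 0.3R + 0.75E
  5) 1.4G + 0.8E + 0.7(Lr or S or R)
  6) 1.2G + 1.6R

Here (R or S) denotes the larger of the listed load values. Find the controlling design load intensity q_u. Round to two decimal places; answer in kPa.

(R or S) → R = 4.2 kPa; (Lr or S or R) → R = 4.2 kPa.
1) 1.3(0.5) + 1.7(3.6) + 0.3(4.2) = 0.65 + 6.12 + 1.26 = 8.03
2) 1.0(0.5) - 0.8(3.9) = 0.50 - 3.12 = -2.62
3) 1.4(0.5) = 0.70
4) 1.4(0.5) + 0.3(1.2) + 0.3(4.2) + 0.75(3.9) = 0.70 + 0.36 + 1.26 + 2.93 = 5.25
5) 1.4(0.5) + 0.8(3.9) + 0.7(4.2) = 0.70 + 3.12 + 2.94 = 6.76
6) 1.2(0.5) + 1.6(4.2) = 0.60 + 6.72 = 7.32
The controlling combination is 1, giving 8.03 kPa.

8.03 kPa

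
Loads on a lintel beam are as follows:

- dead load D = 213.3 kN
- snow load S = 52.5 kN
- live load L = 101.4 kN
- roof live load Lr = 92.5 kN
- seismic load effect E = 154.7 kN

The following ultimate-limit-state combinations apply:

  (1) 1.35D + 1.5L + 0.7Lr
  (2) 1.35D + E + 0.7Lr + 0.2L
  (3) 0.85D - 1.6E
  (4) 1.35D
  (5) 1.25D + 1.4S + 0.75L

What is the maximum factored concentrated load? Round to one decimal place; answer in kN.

527.7 kN

(1) 1.35(213.3) + 1.5(101.4) + 0.7(92.5) = 504.8
(2) 1.35(213.3) + 1.0(154.7) + 0.7(92.5) + 0.2(101.4) = 527.7
(3) 0.85(213.3) - 1.6(154.7) = 181.3 - 247.5 = -66.2
(4) 1.35(213.3) = 288.0
(5) 1.25(213.3) + 1.4(52.5) + 0.75(101.4) = 266.6 + 73.5 + 76.1 = 416.2
Combination 2 governs: P_u = 527.7 kN.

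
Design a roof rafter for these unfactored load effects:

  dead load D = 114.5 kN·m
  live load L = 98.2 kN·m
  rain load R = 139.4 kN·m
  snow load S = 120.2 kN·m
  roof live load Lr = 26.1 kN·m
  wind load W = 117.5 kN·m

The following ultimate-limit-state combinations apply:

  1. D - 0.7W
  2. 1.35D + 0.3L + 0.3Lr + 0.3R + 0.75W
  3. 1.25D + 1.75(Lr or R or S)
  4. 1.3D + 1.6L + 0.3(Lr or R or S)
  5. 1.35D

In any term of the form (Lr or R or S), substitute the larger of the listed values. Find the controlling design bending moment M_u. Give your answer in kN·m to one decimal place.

387.1 kN·m

(Lr or R or S) → R = 139.4 kN·m.
1. 1.0(114.5) - 0.7(117.5) = 32.3
2. 1.35(114.5) + 0.3(98.2) + 0.3(26.1) + 0.3(139.4) + 0.75(117.5) = 321.8
3. 1.25(114.5) + 1.75(139.4) = 387.1
4. 1.3(114.5) + 1.6(98.2) + 0.3(139.4) = 347.8
5. 1.35(114.5) = 154.6
Maximum is from combination 3.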